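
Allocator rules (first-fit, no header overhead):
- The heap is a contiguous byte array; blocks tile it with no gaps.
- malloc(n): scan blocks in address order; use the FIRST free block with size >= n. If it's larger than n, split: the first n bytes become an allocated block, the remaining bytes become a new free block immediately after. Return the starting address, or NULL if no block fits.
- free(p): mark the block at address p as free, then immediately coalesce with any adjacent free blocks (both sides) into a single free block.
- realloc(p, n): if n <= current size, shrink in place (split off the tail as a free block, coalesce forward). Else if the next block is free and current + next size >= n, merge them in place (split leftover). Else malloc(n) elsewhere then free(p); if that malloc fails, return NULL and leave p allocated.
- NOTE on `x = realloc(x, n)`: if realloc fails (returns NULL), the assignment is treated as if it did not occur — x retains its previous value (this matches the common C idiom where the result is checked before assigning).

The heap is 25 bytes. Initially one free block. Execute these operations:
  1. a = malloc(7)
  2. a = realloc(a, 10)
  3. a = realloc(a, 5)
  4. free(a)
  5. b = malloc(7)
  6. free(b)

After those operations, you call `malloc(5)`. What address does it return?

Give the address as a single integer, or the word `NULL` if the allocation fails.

Op 1: a = malloc(7) -> a = 0; heap: [0-6 ALLOC][7-24 FREE]
Op 2: a = realloc(a, 10) -> a = 0; heap: [0-9 ALLOC][10-24 FREE]
Op 3: a = realloc(a, 5) -> a = 0; heap: [0-4 ALLOC][5-24 FREE]
Op 4: free(a) -> (freed a); heap: [0-24 FREE]
Op 5: b = malloc(7) -> b = 0; heap: [0-6 ALLOC][7-24 FREE]
Op 6: free(b) -> (freed b); heap: [0-24 FREE]
malloc(5): first-fit scan over [0-24 FREE] -> 0

Answer: 0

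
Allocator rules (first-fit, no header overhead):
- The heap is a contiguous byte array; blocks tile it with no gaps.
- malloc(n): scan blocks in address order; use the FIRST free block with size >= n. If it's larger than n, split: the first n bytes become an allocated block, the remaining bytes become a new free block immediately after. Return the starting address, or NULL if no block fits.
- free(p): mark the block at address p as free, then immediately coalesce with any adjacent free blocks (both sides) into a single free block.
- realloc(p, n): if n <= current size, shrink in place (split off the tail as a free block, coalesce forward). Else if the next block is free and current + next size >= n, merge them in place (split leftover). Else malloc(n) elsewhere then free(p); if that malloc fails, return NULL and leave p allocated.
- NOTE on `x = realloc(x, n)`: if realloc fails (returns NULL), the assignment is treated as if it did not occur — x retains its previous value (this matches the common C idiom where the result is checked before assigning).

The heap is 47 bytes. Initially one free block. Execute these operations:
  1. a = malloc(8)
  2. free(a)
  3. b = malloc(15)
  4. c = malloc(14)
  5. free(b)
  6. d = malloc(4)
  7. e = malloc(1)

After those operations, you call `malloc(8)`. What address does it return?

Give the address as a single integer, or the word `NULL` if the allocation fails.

Answer: 5

Derivation:
Op 1: a = malloc(8) -> a = 0; heap: [0-7 ALLOC][8-46 FREE]
Op 2: free(a) -> (freed a); heap: [0-46 FREE]
Op 3: b = malloc(15) -> b = 0; heap: [0-14 ALLOC][15-46 FREE]
Op 4: c = malloc(14) -> c = 15; heap: [0-14 ALLOC][15-28 ALLOC][29-46 FREE]
Op 5: free(b) -> (freed b); heap: [0-14 FREE][15-28 ALLOC][29-46 FREE]
Op 6: d = malloc(4) -> d = 0; heap: [0-3 ALLOC][4-14 FREE][15-28 ALLOC][29-46 FREE]
Op 7: e = malloc(1) -> e = 4; heap: [0-3 ALLOC][4-4 ALLOC][5-14 FREE][15-28 ALLOC][29-46 FREE]
malloc(8): first-fit scan over [0-3 ALLOC][4-4 ALLOC][5-14 FREE][15-28 ALLOC][29-46 FREE] -> 5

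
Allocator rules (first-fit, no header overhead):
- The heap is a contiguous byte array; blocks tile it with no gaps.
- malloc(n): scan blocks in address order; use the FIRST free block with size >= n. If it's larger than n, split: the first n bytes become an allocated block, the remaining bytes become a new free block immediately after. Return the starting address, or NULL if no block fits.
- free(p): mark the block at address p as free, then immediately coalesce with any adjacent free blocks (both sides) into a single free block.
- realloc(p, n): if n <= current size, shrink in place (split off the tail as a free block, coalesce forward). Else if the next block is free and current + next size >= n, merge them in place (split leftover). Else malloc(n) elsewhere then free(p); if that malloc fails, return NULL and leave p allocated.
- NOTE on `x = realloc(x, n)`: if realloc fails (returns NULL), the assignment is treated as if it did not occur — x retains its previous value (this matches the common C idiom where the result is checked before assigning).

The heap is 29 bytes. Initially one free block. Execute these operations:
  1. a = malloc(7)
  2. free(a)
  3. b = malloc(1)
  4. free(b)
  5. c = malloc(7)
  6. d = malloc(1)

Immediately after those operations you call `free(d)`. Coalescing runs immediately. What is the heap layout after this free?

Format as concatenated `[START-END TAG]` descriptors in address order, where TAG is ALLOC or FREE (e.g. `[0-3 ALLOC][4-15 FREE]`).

Answer: [0-6 ALLOC][7-28 FREE]

Derivation:
Op 1: a = malloc(7) -> a = 0; heap: [0-6 ALLOC][7-28 FREE]
Op 2: free(a) -> (freed a); heap: [0-28 FREE]
Op 3: b = malloc(1) -> b = 0; heap: [0-0 ALLOC][1-28 FREE]
Op 4: free(b) -> (freed b); heap: [0-28 FREE]
Op 5: c = malloc(7) -> c = 0; heap: [0-6 ALLOC][7-28 FREE]
Op 6: d = malloc(1) -> d = 7; heap: [0-6 ALLOC][7-7 ALLOC][8-28 FREE]
free(d): d = 7 -> block [7-7 ALLOC]; mark free, coalesce with adjacent free neighbors -> [0-6 ALLOC][7-28 FREE]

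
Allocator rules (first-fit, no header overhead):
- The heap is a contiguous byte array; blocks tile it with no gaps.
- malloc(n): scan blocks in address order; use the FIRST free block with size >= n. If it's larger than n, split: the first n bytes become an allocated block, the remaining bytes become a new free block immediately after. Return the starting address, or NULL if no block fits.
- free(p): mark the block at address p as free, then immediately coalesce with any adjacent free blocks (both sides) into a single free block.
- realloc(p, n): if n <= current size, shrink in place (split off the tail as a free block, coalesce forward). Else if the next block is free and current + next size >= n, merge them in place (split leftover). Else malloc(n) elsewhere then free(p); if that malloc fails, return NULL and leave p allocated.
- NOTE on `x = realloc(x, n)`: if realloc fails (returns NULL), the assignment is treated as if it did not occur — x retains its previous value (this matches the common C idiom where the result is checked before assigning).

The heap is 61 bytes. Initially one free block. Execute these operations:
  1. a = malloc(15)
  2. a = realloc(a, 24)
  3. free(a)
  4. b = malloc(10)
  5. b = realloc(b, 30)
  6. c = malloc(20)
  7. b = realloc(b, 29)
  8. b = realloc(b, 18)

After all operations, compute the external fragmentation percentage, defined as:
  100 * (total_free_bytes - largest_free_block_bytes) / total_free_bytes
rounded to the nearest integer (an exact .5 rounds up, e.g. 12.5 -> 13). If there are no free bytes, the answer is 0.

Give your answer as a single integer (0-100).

Answer: 48

Derivation:
Op 1: a = malloc(15) -> a = 0; heap: [0-14 ALLOC][15-60 FREE]
Op 2: a = realloc(a, 24) -> a = 0; heap: [0-23 ALLOC][24-60 FREE]
Op 3: free(a) -> (freed a); heap: [0-60 FREE]
Op 4: b = malloc(10) -> b = 0; heap: [0-9 ALLOC][10-60 FREE]
Op 5: b = realloc(b, 30) -> b = 0; heap: [0-29 ALLOC][30-60 FREE]
Op 6: c = malloc(20) -> c = 30; heap: [0-29 ALLOC][30-49 ALLOC][50-60 FREE]
Op 7: b = realloc(b, 29) -> b = 0; heap: [0-28 ALLOC][29-29 FREE][30-49 ALLOC][50-60 FREE]
Op 8: b = realloc(b, 18) -> b = 0; heap: [0-17 ALLOC][18-29 FREE][30-49 ALLOC][50-60 FREE]
Free blocks: [12 11] total_free=23 largest=12 -> 100*(23-12)/23 = 1100/23 ≈ 47.826 -> rounds to 48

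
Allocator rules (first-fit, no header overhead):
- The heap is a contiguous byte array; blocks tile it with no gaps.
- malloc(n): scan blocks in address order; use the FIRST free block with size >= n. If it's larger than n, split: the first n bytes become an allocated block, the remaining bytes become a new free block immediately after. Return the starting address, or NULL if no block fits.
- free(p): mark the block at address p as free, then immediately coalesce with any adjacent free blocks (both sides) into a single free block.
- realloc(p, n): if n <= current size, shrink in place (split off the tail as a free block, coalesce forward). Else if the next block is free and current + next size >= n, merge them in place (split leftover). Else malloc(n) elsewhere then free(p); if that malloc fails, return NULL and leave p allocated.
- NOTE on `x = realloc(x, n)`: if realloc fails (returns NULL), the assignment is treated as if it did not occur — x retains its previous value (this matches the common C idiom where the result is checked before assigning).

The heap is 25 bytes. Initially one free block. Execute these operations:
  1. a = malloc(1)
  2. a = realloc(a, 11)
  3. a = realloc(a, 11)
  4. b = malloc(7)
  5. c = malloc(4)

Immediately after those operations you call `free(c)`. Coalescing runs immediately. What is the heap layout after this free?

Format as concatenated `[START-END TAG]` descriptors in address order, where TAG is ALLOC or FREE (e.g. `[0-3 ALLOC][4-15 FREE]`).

Op 1: a = malloc(1) -> a = 0; heap: [0-0 ALLOC][1-24 FREE]
Op 2: a = realloc(a, 11) -> a = 0; heap: [0-10 ALLOC][11-24 FREE]
Op 3: a = realloc(a, 11) -> a = 0; heap: [0-10 ALLOC][11-24 FREE]
Op 4: b = malloc(7) -> b = 11; heap: [0-10 ALLOC][11-17 ALLOC][18-24 FREE]
Op 5: c = malloc(4) -> c = 18; heap: [0-10 ALLOC][11-17 ALLOC][18-21 ALLOC][22-24 FREE]
free(c): c = 18 -> block [18-21 ALLOC]; mark free, coalesce with adjacent free neighbors -> [0-10 ALLOC][11-17 ALLOC][18-24 FREE]

Answer: [0-10 ALLOC][11-17 ALLOC][18-24 FREE]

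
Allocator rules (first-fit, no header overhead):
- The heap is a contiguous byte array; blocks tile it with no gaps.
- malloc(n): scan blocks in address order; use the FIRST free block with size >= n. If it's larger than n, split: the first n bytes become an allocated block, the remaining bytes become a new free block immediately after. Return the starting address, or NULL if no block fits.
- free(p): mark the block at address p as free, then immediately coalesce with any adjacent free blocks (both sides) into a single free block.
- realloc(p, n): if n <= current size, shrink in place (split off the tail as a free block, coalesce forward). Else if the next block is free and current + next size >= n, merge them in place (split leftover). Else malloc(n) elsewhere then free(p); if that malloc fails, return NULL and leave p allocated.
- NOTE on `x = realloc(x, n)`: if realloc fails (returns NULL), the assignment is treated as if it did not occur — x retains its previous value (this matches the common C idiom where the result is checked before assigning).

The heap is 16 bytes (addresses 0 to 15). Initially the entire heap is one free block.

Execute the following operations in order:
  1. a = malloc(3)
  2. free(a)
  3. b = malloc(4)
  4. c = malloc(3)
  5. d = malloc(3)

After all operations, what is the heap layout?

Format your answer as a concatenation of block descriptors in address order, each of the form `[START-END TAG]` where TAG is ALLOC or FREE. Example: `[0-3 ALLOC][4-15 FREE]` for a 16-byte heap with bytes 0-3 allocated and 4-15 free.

Op 1: a = malloc(3) -> a = 0; heap: [0-2 ALLOC][3-15 FREE]
Op 2: free(a) -> (freed a); heap: [0-15 FREE]
Op 3: b = malloc(4) -> b = 0; heap: [0-3 ALLOC][4-15 FREE]
Op 4: c = malloc(3) -> c = 4; heap: [0-3 ALLOC][4-6 ALLOC][7-15 FREE]
Op 5: d = malloc(3) -> d = 7; heap: [0-3 ALLOC][4-6 ALLOC][7-9 ALLOC][10-15 FREE]

Answer: [0-3 ALLOC][4-6 ALLOC][7-9 ALLOC][10-15 FREE]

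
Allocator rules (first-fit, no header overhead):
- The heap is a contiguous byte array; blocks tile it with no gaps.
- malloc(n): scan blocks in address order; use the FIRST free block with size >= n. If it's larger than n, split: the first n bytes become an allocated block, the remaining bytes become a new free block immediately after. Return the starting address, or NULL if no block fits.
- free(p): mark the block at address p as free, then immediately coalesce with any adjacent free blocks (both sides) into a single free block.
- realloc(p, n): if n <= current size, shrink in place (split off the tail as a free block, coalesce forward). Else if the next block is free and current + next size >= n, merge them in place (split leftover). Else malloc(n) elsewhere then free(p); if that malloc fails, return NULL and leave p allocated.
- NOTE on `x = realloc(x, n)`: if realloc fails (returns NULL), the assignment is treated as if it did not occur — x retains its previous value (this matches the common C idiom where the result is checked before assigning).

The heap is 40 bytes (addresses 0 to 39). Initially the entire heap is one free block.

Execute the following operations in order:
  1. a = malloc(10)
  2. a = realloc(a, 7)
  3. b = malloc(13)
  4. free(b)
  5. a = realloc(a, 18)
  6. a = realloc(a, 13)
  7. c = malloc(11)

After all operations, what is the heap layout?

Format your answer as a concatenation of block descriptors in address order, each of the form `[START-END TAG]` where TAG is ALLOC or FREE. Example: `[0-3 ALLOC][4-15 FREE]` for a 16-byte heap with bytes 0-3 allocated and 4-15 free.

Op 1: a = malloc(10) -> a = 0; heap: [0-9 ALLOC][10-39 FREE]
Op 2: a = realloc(a, 7) -> a = 0; heap: [0-6 ALLOC][7-39 FREE]
Op 3: b = malloc(13) -> b = 7; heap: [0-6 ALLOC][7-19 ALLOC][20-39 FREE]
Op 4: free(b) -> (freed b); heap: [0-6 ALLOC][7-39 FREE]
Op 5: a = realloc(a, 18) -> a = 0; heap: [0-17 ALLOC][18-39 FREE]
Op 6: a = realloc(a, 13) -> a = 0; heap: [0-12 ALLOC][13-39 FREE]
Op 7: c = malloc(11) -> c = 13; heap: [0-12 ALLOC][13-23 ALLOC][24-39 FREE]

Answer: [0-12 ALLOC][13-23 ALLOC][24-39 FREE]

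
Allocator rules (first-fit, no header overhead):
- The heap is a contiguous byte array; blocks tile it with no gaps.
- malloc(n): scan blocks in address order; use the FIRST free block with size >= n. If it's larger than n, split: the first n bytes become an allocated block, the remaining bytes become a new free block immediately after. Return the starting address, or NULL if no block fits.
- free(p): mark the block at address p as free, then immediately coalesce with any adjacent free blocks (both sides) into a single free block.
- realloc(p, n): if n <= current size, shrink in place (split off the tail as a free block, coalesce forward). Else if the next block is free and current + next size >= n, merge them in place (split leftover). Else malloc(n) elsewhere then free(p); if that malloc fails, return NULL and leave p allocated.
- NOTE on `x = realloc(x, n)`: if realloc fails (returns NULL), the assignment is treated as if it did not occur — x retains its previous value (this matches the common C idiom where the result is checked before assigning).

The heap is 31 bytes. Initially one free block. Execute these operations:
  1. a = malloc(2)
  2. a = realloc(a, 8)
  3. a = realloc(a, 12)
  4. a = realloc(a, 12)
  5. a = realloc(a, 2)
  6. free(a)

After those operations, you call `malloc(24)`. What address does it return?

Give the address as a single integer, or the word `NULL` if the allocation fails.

Answer: 0

Derivation:
Op 1: a = malloc(2) -> a = 0; heap: [0-1 ALLOC][2-30 FREE]
Op 2: a = realloc(a, 8) -> a = 0; heap: [0-7 ALLOC][8-30 FREE]
Op 3: a = realloc(a, 12) -> a = 0; heap: [0-11 ALLOC][12-30 FREE]
Op 4: a = realloc(a, 12) -> a = 0; heap: [0-11 ALLOC][12-30 FREE]
Op 5: a = realloc(a, 2) -> a = 0; heap: [0-1 ALLOC][2-30 FREE]
Op 6: free(a) -> (freed a); heap: [0-30 FREE]
malloc(24): first-fit scan over [0-30 FREE] -> 0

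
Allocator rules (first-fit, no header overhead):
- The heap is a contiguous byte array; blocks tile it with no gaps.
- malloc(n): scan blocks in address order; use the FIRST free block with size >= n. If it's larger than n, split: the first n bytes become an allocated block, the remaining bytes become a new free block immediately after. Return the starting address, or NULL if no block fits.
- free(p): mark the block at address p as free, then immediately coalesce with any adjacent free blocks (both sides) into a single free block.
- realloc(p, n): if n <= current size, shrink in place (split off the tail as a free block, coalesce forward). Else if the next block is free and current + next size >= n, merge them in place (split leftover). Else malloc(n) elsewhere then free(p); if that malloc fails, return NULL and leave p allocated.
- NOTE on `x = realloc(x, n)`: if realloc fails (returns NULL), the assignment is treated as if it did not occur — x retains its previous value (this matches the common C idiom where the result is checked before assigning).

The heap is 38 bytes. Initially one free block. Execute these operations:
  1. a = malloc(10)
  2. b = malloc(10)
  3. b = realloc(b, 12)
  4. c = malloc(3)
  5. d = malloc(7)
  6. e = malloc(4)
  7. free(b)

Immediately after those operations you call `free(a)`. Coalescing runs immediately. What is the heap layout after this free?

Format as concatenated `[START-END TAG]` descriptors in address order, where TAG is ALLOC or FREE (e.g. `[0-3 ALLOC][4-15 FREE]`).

Answer: [0-21 FREE][22-24 ALLOC][25-31 ALLOC][32-35 ALLOC][36-37 FREE]

Derivation:
Op 1: a = malloc(10) -> a = 0; heap: [0-9 ALLOC][10-37 FREE]
Op 2: b = malloc(10) -> b = 10; heap: [0-9 ALLOC][10-19 ALLOC][20-37 FREE]
Op 3: b = realloc(b, 12) -> b = 10; heap: [0-9 ALLOC][10-21 ALLOC][22-37 FREE]
Op 4: c = malloc(3) -> c = 22; heap: [0-9 ALLOC][10-21 ALLOC][22-24 ALLOC][25-37 FREE]
Op 5: d = malloc(7) -> d = 25; heap: [0-9 ALLOC][10-21 ALLOC][22-24 ALLOC][25-31 ALLOC][32-37 FREE]
Op 6: e = malloc(4) -> e = 32; heap: [0-9 ALLOC][10-21 ALLOC][22-24 ALLOC][25-31 ALLOC][32-35 ALLOC][36-37 FREE]
Op 7: free(b) -> (freed b); heap: [0-9 ALLOC][10-21 FREE][22-24 ALLOC][25-31 ALLOC][32-35 ALLOC][36-37 FREE]
free(a): a = 0 -> block [0-9 ALLOC]; mark free, coalesce with adjacent free neighbors -> [0-21 FREE][22-24 ALLOC][25-31 ALLOC][32-35 ALLOC][36-37 FREE]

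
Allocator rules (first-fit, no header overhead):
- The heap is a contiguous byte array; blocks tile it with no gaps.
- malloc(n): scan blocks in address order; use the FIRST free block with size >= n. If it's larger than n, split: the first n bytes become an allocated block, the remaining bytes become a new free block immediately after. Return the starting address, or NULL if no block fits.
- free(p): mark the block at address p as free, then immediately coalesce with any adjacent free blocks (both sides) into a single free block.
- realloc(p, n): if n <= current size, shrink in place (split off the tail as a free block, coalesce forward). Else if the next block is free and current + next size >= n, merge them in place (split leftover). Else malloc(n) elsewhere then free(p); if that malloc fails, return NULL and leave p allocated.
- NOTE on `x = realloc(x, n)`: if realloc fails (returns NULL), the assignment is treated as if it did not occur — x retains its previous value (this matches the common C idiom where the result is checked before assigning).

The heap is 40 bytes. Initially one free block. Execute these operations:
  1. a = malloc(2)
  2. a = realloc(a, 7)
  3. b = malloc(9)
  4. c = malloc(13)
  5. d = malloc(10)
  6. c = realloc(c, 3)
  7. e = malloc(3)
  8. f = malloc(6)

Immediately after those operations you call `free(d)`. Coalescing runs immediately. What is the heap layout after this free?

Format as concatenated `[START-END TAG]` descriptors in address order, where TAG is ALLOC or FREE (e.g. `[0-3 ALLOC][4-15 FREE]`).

Op 1: a = malloc(2) -> a = 0; heap: [0-1 ALLOC][2-39 FREE]
Op 2: a = realloc(a, 7) -> a = 0; heap: [0-6 ALLOC][7-39 FREE]
Op 3: b = malloc(9) -> b = 7; heap: [0-6 ALLOC][7-15 ALLOC][16-39 FREE]
Op 4: c = malloc(13) -> c = 16; heap: [0-6 ALLOC][7-15 ALLOC][16-28 ALLOC][29-39 FREE]
Op 5: d = malloc(10) -> d = 29; heap: [0-6 ALLOC][7-15 ALLOC][16-28 ALLOC][29-38 ALLOC][39-39 FREE]
Op 6: c = realloc(c, 3) -> c = 16; heap: [0-6 ALLOC][7-15 ALLOC][16-18 ALLOC][19-28 FREE][29-38 ALLOC][39-39 FREE]
Op 7: e = malloc(3) -> e = 19; heap: [0-6 ALLOC][7-15 ALLOC][16-18 ALLOC][19-21 ALLOC][22-28 FREE][29-38 ALLOC][39-39 FREE]
Op 8: f = malloc(6) -> f = 22; heap: [0-6 ALLOC][7-15 ALLOC][16-18 ALLOC][19-21 ALLOC][22-27 ALLOC][28-28 FREE][29-38 ALLOC][39-39 FREE]
free(d): d = 29 -> block [29-38 ALLOC]; mark free, coalesce with adjacent free neighbors -> [0-6 ALLOC][7-15 ALLOC][16-18 ALLOC][19-21 ALLOC][22-27 ALLOC][28-39 FREE]

Answer: [0-6 ALLOC][7-15 ALLOC][16-18 ALLOC][19-21 ALLOC][22-27 ALLOC][28-39 FREE]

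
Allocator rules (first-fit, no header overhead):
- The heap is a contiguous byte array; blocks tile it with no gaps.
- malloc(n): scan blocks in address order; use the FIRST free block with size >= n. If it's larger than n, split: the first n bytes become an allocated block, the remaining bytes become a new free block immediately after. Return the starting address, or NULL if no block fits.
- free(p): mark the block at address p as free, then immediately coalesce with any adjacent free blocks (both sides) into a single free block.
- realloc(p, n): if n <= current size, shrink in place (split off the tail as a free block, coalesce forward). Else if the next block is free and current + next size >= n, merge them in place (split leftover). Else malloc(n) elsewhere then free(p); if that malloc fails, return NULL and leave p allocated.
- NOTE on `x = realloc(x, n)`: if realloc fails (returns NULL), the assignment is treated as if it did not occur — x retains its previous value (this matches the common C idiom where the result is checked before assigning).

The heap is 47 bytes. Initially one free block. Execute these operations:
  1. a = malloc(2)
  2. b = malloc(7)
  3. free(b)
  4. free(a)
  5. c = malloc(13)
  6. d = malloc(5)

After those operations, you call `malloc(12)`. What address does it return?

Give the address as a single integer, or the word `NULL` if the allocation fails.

Op 1: a = malloc(2) -> a = 0; heap: [0-1 ALLOC][2-46 FREE]
Op 2: b = malloc(7) -> b = 2; heap: [0-1 ALLOC][2-8 ALLOC][9-46 FREE]
Op 3: free(b) -> (freed b); heap: [0-1 ALLOC][2-46 FREE]
Op 4: free(a) -> (freed a); heap: [0-46 FREE]
Op 5: c = malloc(13) -> c = 0; heap: [0-12 ALLOC][13-46 FREE]
Op 6: d = malloc(5) -> d = 13; heap: [0-12 ALLOC][13-17 ALLOC][18-46 FREE]
malloc(12): first-fit scan over [0-12 ALLOC][13-17 ALLOC][18-46 FREE] -> 18

Answer: 18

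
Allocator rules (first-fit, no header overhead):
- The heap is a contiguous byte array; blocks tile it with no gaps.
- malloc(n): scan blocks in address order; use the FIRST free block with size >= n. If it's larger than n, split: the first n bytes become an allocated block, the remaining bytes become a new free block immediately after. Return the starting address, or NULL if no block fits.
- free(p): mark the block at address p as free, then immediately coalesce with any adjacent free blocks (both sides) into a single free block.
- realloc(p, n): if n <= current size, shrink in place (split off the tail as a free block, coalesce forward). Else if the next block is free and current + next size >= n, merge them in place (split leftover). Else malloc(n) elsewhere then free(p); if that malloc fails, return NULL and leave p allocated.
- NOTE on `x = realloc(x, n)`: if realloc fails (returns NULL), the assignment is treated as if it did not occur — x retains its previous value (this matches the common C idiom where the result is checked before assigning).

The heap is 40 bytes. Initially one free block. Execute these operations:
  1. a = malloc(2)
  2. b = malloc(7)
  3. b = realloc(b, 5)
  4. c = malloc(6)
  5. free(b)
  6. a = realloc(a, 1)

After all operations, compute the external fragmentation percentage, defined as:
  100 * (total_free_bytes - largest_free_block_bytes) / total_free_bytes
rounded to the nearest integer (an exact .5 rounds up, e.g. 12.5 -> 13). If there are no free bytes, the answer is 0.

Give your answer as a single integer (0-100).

Op 1: a = malloc(2) -> a = 0; heap: [0-1 ALLOC][2-39 FREE]
Op 2: b = malloc(7) -> b = 2; heap: [0-1 ALLOC][2-8 ALLOC][9-39 FREE]
Op 3: b = realloc(b, 5) -> b = 2; heap: [0-1 ALLOC][2-6 ALLOC][7-39 FREE]
Op 4: c = malloc(6) -> c = 7; heap: [0-1 ALLOC][2-6 ALLOC][7-12 ALLOC][13-39 FREE]
Op 5: free(b) -> (freed b); heap: [0-1 ALLOC][2-6 FREE][7-12 ALLOC][13-39 FREE]
Op 6: a = realloc(a, 1) -> a = 0; heap: [0-0 ALLOC][1-6 FREE][7-12 ALLOC][13-39 FREE]
Free blocks: [6 27] total_free=33 largest=27 -> 100*(33-27)/33 = 600/33 ≈ 18.182 -> rounds to 18

Answer: 18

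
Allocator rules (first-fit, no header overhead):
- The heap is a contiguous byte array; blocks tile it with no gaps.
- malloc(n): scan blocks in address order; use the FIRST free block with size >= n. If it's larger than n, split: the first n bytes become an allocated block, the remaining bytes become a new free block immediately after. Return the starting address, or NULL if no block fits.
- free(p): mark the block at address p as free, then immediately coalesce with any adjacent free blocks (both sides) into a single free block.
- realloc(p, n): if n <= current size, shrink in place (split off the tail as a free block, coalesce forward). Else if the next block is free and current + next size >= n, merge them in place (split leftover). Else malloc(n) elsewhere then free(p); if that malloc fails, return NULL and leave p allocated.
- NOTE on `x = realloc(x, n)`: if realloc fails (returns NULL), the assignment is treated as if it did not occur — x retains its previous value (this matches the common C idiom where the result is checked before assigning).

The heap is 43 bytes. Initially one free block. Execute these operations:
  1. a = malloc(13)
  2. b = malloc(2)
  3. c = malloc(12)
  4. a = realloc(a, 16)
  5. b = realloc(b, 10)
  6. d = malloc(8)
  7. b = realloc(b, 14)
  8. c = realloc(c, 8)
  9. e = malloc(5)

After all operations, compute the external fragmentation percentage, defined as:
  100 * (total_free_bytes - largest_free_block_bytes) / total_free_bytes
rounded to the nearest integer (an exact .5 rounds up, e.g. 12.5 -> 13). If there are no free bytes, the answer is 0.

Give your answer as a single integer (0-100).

Op 1: a = malloc(13) -> a = 0; heap: [0-12 ALLOC][13-42 FREE]
Op 2: b = malloc(2) -> b = 13; heap: [0-12 ALLOC][13-14 ALLOC][15-42 FREE]
Op 3: c = malloc(12) -> c = 15; heap: [0-12 ALLOC][13-14 ALLOC][15-26 ALLOC][27-42 FREE]
Op 4: a = realloc(a, 16) -> a = 27; heap: [0-12 FREE][13-14 ALLOC][15-26 ALLOC][27-42 ALLOC]
Op 5: b = realloc(b, 10) -> b = 0; heap: [0-9 ALLOC][10-14 FREE][15-26 ALLOC][27-42 ALLOC]
Op 6: d = malloc(8) -> d = NULL; heap: [0-9 ALLOC][10-14 FREE][15-26 ALLOC][27-42 ALLOC]
Op 7: b = realloc(b, 14) -> b = 0; heap: [0-13 ALLOC][14-14 FREE][15-26 ALLOC][27-42 ALLOC]
Op 8: c = realloc(c, 8) -> c = 15; heap: [0-13 ALLOC][14-14 FREE][15-22 ALLOC][23-26 FREE][27-42 ALLOC]
Op 9: e = malloc(5) -> e = NULL; heap: [0-13 ALLOC][14-14 FREE][15-22 ALLOC][23-26 FREE][27-42 ALLOC]
Free blocks: [1 4] total_free=5 largest=4 -> 100*(5-4)/5 = 100/5 = 20

Answer: 20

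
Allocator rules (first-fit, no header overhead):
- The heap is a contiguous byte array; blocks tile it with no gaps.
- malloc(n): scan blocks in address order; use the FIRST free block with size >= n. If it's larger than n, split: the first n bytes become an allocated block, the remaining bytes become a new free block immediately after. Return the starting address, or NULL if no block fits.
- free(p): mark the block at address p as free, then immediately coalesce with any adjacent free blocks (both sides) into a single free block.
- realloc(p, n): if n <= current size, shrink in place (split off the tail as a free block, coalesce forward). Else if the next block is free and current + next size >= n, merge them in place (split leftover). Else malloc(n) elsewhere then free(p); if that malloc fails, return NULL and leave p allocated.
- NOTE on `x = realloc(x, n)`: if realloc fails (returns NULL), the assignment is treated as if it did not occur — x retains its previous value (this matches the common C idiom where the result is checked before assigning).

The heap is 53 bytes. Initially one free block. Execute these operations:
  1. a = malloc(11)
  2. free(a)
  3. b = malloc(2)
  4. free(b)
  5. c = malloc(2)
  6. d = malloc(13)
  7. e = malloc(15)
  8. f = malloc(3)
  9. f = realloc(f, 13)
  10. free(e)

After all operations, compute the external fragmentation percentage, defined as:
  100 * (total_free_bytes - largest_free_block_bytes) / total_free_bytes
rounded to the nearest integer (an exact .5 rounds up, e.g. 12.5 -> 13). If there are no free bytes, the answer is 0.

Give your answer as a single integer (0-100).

Op 1: a = malloc(11) -> a = 0; heap: [0-10 ALLOC][11-52 FREE]
Op 2: free(a) -> (freed a); heap: [0-52 FREE]
Op 3: b = malloc(2) -> b = 0; heap: [0-1 ALLOC][2-52 FREE]
Op 4: free(b) -> (freed b); heap: [0-52 FREE]
Op 5: c = malloc(2) -> c = 0; heap: [0-1 ALLOC][2-52 FREE]
Op 6: d = malloc(13) -> d = 2; heap: [0-1 ALLOC][2-14 ALLOC][15-52 FREE]
Op 7: e = malloc(15) -> e = 15; heap: [0-1 ALLOC][2-14 ALLOC][15-29 ALLOC][30-52 FREE]
Op 8: f = malloc(3) -> f = 30; heap: [0-1 ALLOC][2-14 ALLOC][15-29 ALLOC][30-32 ALLOC][33-52 FREE]
Op 9: f = realloc(f, 13) -> f = 30; heap: [0-1 ALLOC][2-14 ALLOC][15-29 ALLOC][30-42 ALLOC][43-52 FREE]
Op 10: free(e) -> (freed e); heap: [0-1 ALLOC][2-14 ALLOC][15-29 FREE][30-42 ALLOC][43-52 FREE]
Free blocks: [15 10] total_free=25 largest=15 -> 100*(25-15)/25 = 1000/25 = 40

Answer: 40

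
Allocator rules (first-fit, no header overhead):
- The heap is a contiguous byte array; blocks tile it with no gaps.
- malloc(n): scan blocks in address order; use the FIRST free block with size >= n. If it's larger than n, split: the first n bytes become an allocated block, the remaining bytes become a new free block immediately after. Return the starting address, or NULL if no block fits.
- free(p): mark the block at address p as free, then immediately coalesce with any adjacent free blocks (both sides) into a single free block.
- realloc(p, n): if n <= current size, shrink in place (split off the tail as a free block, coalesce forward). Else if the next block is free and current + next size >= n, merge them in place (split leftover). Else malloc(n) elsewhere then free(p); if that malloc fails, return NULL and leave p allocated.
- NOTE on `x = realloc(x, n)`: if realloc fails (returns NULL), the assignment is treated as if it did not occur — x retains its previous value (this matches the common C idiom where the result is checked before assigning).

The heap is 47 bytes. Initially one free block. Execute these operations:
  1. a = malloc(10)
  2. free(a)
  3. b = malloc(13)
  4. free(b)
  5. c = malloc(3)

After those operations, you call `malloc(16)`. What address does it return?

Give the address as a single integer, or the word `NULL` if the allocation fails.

Answer: 3

Derivation:
Op 1: a = malloc(10) -> a = 0; heap: [0-9 ALLOC][10-46 FREE]
Op 2: free(a) -> (freed a); heap: [0-46 FREE]
Op 3: b = malloc(13) -> b = 0; heap: [0-12 ALLOC][13-46 FREE]
Op 4: free(b) -> (freed b); heap: [0-46 FREE]
Op 5: c = malloc(3) -> c = 0; heap: [0-2 ALLOC][3-46 FREE]
malloc(16): first-fit scan over [0-2 ALLOC][3-46 FREE] -> 3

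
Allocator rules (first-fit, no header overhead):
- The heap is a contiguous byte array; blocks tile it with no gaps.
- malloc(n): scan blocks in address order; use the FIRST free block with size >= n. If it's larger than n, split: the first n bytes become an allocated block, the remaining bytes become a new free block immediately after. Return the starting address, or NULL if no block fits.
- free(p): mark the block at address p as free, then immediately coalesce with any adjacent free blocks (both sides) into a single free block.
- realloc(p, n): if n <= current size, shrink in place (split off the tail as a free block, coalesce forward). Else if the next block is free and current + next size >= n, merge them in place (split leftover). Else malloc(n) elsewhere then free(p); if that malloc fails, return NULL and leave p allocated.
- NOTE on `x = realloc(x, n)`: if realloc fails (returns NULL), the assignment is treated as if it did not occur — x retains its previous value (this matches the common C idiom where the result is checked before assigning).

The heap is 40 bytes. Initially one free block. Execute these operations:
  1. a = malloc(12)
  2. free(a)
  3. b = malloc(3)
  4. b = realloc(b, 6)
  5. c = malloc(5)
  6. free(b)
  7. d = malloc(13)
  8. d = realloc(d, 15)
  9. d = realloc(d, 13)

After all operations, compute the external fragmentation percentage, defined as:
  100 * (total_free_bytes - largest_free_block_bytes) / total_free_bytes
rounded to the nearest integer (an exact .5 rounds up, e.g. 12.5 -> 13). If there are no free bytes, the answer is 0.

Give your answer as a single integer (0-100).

Answer: 27

Derivation:
Op 1: a = malloc(12) -> a = 0; heap: [0-11 ALLOC][12-39 FREE]
Op 2: free(a) -> (freed a); heap: [0-39 FREE]
Op 3: b = malloc(3) -> b = 0; heap: [0-2 ALLOC][3-39 FREE]
Op 4: b = realloc(b, 6) -> b = 0; heap: [0-5 ALLOC][6-39 FREE]
Op 5: c = malloc(5) -> c = 6; heap: [0-5 ALLOC][6-10 ALLOC][11-39 FREE]
Op 6: free(b) -> (freed b); heap: [0-5 FREE][6-10 ALLOC][11-39 FREE]
Op 7: d = malloc(13) -> d = 11; heap: [0-5 FREE][6-10 ALLOC][11-23 ALLOC][24-39 FREE]
Op 8: d = realloc(d, 15) -> d = 11; heap: [0-5 FREE][6-10 ALLOC][11-25 ALLOC][26-39 FREE]
Op 9: d = realloc(d, 13) -> d = 11; heap: [0-5 FREE][6-10 ALLOC][11-23 ALLOC][24-39 FREE]
Free blocks: [6 16] total_free=22 largest=16 -> 100*(22-16)/22 = 600/22 ≈ 27.273 -> rounds to 27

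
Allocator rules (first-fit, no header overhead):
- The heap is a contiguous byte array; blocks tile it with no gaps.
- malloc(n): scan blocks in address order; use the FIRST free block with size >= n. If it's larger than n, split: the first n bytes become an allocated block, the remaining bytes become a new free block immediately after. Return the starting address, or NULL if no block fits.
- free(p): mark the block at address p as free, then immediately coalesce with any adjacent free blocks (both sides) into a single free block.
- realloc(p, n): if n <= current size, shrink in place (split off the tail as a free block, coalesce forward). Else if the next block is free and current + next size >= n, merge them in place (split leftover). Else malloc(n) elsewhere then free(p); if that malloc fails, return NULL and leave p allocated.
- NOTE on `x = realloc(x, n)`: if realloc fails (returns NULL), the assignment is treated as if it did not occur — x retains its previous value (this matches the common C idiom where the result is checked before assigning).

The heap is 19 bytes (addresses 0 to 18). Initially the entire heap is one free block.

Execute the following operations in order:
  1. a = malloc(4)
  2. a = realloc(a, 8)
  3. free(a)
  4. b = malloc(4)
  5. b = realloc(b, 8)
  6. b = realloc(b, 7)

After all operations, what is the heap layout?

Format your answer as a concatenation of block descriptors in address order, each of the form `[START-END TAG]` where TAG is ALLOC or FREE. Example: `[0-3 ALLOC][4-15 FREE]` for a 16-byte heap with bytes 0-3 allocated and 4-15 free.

Op 1: a = malloc(4) -> a = 0; heap: [0-3 ALLOC][4-18 FREE]
Op 2: a = realloc(a, 8) -> a = 0; heap: [0-7 ALLOC][8-18 FREE]
Op 3: free(a) -> (freed a); heap: [0-18 FREE]
Op 4: b = malloc(4) -> b = 0; heap: [0-3 ALLOC][4-18 FREE]
Op 5: b = realloc(b, 8) -> b = 0; heap: [0-7 ALLOC][8-18 FREE]
Op 6: b = realloc(b, 7) -> b = 0; heap: [0-6 ALLOC][7-18 FREE]

Answer: [0-6 ALLOC][7-18 FREE]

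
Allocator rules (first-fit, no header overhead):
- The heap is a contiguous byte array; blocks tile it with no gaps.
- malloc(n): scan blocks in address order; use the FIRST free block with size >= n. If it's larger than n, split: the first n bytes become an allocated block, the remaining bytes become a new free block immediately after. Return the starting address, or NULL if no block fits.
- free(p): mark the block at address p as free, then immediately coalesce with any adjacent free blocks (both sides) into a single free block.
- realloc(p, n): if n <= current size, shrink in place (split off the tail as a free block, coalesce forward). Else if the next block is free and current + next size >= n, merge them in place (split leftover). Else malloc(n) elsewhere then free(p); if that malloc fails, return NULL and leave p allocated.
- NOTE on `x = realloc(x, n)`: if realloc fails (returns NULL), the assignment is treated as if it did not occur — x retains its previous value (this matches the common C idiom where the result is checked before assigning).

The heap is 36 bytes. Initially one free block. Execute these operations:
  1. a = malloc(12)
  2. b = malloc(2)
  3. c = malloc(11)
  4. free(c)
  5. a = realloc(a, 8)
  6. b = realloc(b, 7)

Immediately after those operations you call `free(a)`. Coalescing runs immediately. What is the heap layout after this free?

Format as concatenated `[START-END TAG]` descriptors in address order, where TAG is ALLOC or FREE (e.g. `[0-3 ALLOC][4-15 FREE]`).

Op 1: a = malloc(12) -> a = 0; heap: [0-11 ALLOC][12-35 FREE]
Op 2: b = malloc(2) -> b = 12; heap: [0-11 ALLOC][12-13 ALLOC][14-35 FREE]
Op 3: c = malloc(11) -> c = 14; heap: [0-11 ALLOC][12-13 ALLOC][14-24 ALLOC][25-35 FREE]
Op 4: free(c) -> (freed c); heap: [0-11 ALLOC][12-13 ALLOC][14-35 FREE]
Op 5: a = realloc(a, 8) -> a = 0; heap: [0-7 ALLOC][8-11 FREE][12-13 ALLOC][14-35 FREE]
Op 6: b = realloc(b, 7) -> b = 12; heap: [0-7 ALLOC][8-11 FREE][12-18 ALLOC][19-35 FREE]
free(a): a = 0 -> block [0-7 ALLOC]; mark free, coalesce with adjacent free neighbors -> [0-11 FREE][12-18 ALLOC][19-35 FREE]

Answer: [0-11 FREE][12-18 ALLOC][19-35 FREE]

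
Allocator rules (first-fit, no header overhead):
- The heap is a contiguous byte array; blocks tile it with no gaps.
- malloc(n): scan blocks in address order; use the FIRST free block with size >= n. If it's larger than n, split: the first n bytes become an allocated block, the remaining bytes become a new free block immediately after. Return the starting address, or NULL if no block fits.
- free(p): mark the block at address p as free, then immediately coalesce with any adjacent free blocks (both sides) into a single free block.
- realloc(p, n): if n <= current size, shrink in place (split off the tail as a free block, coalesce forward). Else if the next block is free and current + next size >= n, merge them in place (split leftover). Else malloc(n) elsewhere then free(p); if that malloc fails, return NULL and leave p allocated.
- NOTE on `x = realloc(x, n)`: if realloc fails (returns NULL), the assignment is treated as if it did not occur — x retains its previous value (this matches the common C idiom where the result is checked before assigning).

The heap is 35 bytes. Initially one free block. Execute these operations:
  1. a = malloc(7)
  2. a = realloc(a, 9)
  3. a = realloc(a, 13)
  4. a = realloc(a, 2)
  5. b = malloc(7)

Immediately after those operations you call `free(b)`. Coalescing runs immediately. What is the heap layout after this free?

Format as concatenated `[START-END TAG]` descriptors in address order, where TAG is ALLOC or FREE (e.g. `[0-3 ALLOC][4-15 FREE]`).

Op 1: a = malloc(7) -> a = 0; heap: [0-6 ALLOC][7-34 FREE]
Op 2: a = realloc(a, 9) -> a = 0; heap: [0-8 ALLOC][9-34 FREE]
Op 3: a = realloc(a, 13) -> a = 0; heap: [0-12 ALLOC][13-34 FREE]
Op 4: a = realloc(a, 2) -> a = 0; heap: [0-1 ALLOC][2-34 FREE]
Op 5: b = malloc(7) -> b = 2; heap: [0-1 ALLOC][2-8 ALLOC][9-34 FREE]
free(b): b = 2 -> block [2-8 ALLOC]; mark free, coalesce with adjacent free neighbors -> [0-1 ALLOC][2-34 FREE]

Answer: [0-1 ALLOC][2-34 FREE]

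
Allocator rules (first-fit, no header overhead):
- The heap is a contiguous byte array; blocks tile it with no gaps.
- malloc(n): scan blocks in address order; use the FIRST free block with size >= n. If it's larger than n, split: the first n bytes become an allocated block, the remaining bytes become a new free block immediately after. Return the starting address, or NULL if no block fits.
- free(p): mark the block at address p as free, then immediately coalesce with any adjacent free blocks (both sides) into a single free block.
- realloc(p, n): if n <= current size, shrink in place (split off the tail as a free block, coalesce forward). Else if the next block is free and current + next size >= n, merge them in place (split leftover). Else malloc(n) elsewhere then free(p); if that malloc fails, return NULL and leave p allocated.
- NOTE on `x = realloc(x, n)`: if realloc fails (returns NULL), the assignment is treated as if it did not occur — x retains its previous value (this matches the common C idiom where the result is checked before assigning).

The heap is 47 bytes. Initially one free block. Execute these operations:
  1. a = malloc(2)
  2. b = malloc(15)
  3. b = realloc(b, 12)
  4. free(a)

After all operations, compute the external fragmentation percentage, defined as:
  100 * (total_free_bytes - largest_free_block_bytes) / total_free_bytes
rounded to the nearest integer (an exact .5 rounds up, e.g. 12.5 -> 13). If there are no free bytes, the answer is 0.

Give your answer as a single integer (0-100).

Op 1: a = malloc(2) -> a = 0; heap: [0-1 ALLOC][2-46 FREE]
Op 2: b = malloc(15) -> b = 2; heap: [0-1 ALLOC][2-16 ALLOC][17-46 FREE]
Op 3: b = realloc(b, 12) -> b = 2; heap: [0-1 ALLOC][2-13 ALLOC][14-46 FREE]
Op 4: free(a) -> (freed a); heap: [0-1 FREE][2-13 ALLOC][14-46 FREE]
Free blocks: [2 33] total_free=35 largest=33 -> 100*(35-33)/35 = 200/35 ≈ 5.714 -> rounds to 6

Answer: 6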